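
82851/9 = 9205 + 2/3 = 9205.67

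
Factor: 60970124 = 2^2*15242531^1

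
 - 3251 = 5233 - 8484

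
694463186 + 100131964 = 794595150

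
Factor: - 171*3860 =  - 2^2 *3^2*5^1 * 19^1*193^1 = - 660060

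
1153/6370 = 1153/6370 = 0.18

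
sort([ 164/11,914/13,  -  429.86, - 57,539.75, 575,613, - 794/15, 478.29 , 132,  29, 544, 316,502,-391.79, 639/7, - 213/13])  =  [ - 429.86,  -  391.79, - 57,  -  794/15, - 213/13, 164/11, 29, 914/13, 639/7 , 132,316, 478.29, 502, 539.75,544, 575, 613 ] 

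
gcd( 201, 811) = 1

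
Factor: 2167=11^1*197^1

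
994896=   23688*42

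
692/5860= 173/1465 = 0.12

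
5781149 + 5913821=11694970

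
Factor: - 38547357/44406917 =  - 3^1* 29^(- 1)*43^( - 1 )* 101^1 * 149^( - 1)  *239^( - 1)*127219^1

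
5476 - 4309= 1167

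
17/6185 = 17/6185 = 0.00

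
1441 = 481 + 960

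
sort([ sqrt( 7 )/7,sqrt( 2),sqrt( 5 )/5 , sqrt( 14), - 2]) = [ - 2, sqrt( 7) /7, sqrt( 5) /5,sqrt( 2),sqrt( 14)]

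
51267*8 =410136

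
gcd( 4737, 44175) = 3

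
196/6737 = 196/6737 = 0.03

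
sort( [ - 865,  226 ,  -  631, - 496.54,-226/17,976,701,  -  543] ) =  [ - 865, - 631,- 543 , - 496.54, - 226/17 , 226, 701,976]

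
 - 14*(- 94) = 1316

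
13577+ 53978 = 67555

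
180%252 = 180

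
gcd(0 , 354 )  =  354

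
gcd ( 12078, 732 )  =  366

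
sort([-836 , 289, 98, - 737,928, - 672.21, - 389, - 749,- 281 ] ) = [ - 836, - 749, - 737, - 672.21, - 389, - 281,98 , 289,928] 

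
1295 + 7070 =8365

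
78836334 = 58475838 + 20360496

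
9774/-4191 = -3 + 933/1397 = - 2.33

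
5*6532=32660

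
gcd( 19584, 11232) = 288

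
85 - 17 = 68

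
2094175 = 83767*25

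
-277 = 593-870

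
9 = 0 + 9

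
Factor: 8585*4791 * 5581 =229550632035 =3^1*5^1*17^1 * 101^1*1597^1*5581^1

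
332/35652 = 83/8913 = 0.01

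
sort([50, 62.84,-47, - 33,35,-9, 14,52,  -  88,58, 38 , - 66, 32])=[  -  88,  -  66, - 47, - 33, - 9 , 14,32,35, 38, 50, 52,58, 62.84]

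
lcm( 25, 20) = 100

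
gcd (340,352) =4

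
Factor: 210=2^1*3^1*5^1*7^1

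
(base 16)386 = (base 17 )321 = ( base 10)902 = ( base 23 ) 1G5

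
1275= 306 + 969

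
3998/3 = 1332 + 2/3 =1332.67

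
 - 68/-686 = 34/343 = 0.10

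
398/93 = 4 + 26/93 = 4.28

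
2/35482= 1/17741 = 0.00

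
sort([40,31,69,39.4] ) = [ 31, 39.4, 40, 69 ]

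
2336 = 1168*2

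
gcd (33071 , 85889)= 1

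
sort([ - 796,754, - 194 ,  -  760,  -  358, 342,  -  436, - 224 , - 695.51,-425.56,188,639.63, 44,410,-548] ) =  [ - 796, - 760, - 695.51, - 548,-436,-425.56,-358,  -  224,  -  194,44, 188,342,410, 639.63 , 754]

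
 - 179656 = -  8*22457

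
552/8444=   138/2111 = 0.07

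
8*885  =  7080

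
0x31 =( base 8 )61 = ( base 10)49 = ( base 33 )1g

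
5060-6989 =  - 1929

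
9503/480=19+ 383/480 = 19.80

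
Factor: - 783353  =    -  593^1*1321^1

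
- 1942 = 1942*( - 1)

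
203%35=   28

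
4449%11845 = 4449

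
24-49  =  -25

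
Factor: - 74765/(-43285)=11^(  -  1)*19^1 = 19/11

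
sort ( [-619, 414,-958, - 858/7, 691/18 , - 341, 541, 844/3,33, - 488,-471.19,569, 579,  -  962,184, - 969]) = [ - 969,-962 ,-958, - 619, - 488, - 471.19, - 341, - 858/7, 33, 691/18, 184, 844/3,414, 541, 569, 579]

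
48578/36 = 24289/18 = 1349.39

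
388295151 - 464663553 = -76368402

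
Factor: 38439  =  3^2 * 4271^1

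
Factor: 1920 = 2^7*3^1*5^1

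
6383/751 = 8 + 375/751 =8.50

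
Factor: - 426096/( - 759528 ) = 2^1*7^( - 1) * 137^( - 1 )*269^1=538/959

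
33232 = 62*536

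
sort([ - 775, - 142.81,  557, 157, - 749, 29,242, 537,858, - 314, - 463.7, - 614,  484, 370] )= [-775,-749,-614,-463.7, - 314, - 142.81,29 , 157, 242,  370,484,  537,  557 , 858 ]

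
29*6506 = 188674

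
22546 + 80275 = 102821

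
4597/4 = 4597/4 = 1149.25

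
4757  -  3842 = 915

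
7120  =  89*80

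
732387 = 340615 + 391772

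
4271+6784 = 11055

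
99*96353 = 9538947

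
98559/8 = 98559/8 = 12319.88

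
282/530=141/265  =  0.53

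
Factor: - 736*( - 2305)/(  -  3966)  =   - 848240/1983 = - 2^4*3^( - 1)*5^1*23^1 *461^1*661^ ( - 1)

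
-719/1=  - 719 = -719.00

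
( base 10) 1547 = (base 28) 1R7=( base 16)60b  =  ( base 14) 7C7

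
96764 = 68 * 1423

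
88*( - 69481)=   -6114328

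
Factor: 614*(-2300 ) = - 1412200   =  - 2^3*5^2 *23^1 * 307^1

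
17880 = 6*2980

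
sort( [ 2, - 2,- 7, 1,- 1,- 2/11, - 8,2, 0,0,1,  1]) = [ - 8, - 7,-2,  -  1,  -  2/11 , 0, 0, 1, 1,1, 2, 2]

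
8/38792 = 1/4849 = 0.00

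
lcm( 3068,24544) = 24544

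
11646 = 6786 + 4860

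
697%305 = 87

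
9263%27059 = 9263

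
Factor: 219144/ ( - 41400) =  -3^( - 1 )*5^(-2) * 397^1 = - 397/75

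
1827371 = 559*3269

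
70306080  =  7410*9488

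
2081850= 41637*50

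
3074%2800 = 274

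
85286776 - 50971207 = 34315569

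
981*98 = 96138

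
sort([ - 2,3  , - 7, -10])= [ - 10,- 7, - 2,3]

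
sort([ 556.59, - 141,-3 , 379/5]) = [ - 141, - 3,379/5,556.59 ]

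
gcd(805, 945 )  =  35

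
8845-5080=3765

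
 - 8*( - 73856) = 590848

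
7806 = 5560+2246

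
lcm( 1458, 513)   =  27702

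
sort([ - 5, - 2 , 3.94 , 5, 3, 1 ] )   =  [ - 5, - 2,1,3,3.94,5]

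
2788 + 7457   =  10245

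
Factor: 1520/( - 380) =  - 2^2 = - 4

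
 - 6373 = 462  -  6835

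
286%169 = 117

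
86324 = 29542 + 56782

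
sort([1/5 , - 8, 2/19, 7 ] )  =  [ - 8,  2/19, 1/5, 7] 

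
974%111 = 86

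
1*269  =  269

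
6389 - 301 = 6088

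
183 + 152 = 335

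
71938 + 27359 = 99297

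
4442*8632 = 38343344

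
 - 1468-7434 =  - 8902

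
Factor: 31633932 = 2^2 * 3^1*11^1* 367^1 * 653^1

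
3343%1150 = 1043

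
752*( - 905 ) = -680560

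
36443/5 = 7288+3/5 = 7288.60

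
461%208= 45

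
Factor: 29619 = 3^3 * 1097^1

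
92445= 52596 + 39849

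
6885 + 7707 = 14592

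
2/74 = 1/37  =  0.03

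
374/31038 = 187/15519 = 0.01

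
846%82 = 26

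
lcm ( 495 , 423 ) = 23265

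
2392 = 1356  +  1036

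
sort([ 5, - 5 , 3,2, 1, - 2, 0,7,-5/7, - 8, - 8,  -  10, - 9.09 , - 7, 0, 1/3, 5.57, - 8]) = [ - 10, - 9.09, - 8, - 8,  -  8 ,  -  7, - 5, - 2, - 5/7, 0, 0,1/3, 1, 2 , 3 , 5, 5.57,7 ]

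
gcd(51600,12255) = 645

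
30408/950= 15204/475 = 32.01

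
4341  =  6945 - 2604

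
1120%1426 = 1120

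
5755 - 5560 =195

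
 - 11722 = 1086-12808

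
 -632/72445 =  - 1 + 71813/72445 = - 0.01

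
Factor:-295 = -5^1 * 59^1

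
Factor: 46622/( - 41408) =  - 2^ ( - 5) *647^( -1)* 23311^1 = - 23311/20704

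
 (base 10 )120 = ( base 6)320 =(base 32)3O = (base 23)55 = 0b1111000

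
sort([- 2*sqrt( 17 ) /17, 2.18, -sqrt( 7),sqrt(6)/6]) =[- sqrt( 7),-2*sqrt( 17)/17,  sqrt( 6 )/6, 2.18] 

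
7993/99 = 7993/99 = 80.74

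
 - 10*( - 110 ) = 1100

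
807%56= 23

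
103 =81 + 22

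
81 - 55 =26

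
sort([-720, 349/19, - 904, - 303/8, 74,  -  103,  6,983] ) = [ - 904,-720,  -  103, - 303/8, 6,349/19,74, 983]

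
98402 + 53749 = 152151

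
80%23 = 11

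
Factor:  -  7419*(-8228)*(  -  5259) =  - 2^2*3^2*11^2*17^1*1753^1*2473^1 = - 321027934788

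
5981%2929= 123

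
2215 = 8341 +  - 6126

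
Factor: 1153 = 1153^1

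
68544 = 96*714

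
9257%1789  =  312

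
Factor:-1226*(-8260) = 10126760 = 2^3*5^1*7^1*59^1*613^1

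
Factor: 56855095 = 5^1 * 11^1*97^1*10657^1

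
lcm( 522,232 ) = 2088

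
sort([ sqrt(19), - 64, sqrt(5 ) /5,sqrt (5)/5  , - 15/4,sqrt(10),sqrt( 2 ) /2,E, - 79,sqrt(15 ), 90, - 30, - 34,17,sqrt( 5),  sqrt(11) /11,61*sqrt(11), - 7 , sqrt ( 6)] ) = [ - 79, - 64,- 34, - 30 , -7, - 15/4,sqrt ( 11)/11,sqrt(5 )/5,sqrt ( 5)/5,sqrt(2) /2,  sqrt(5 ),sqrt( 6 ),E,sqrt (10),sqrt( 15 ), sqrt(19),17,90,  61*sqrt(11 )] 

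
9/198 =1/22 = 0.05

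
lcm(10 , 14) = 70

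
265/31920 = 53/6384 =0.01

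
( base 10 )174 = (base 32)5E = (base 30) 5O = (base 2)10101110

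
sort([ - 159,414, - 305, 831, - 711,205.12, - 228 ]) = [ - 711, - 305, - 228, - 159, 205.12, 414, 831]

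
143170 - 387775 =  - 244605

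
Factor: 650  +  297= 947^1 = 947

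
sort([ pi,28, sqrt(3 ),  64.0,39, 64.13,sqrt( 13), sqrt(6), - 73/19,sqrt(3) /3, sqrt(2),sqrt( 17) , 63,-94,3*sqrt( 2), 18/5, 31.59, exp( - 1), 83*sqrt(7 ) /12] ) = [-94, - 73/19,exp( - 1 ), sqrt(3) /3, sqrt(2), sqrt(3),sqrt (6),  pi , 18/5, sqrt(13),sqrt( 17 ) , 3*sqrt(2 ), 83*sqrt(7 )/12,28, 31.59, 39,63, 64.0, 64.13 ] 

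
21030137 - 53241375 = -32211238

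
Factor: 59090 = 2^1*5^1*19^1*311^1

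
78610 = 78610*1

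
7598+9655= 17253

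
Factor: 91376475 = 3^1 *5^2 * 61^1*19973^1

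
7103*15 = 106545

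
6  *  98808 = 592848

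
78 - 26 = 52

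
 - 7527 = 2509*( - 3)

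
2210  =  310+1900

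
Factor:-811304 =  - 2^3*13^1*29^1 * 269^1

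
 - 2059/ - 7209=2059/7209 = 0.29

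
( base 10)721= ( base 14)397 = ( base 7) 2050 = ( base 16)2D1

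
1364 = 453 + 911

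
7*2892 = 20244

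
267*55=14685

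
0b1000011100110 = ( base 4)1003212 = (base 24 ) 7c6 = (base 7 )15420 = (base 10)4326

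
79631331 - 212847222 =  -  133215891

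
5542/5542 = 1 = 1.00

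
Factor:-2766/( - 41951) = 2^1 *3^1*7^( - 1)*13^(-1 ) = 6/91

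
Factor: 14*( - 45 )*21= -2^1*3^3 * 5^1*7^2 = - 13230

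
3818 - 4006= - 188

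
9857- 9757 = 100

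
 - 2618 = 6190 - 8808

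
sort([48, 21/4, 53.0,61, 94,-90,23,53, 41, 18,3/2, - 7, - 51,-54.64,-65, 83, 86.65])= [- 90,-65,-54.64,  -  51,-7, 3/2, 21/4,18, 23, 41 , 48, 53.0 , 53,61,83, 86.65, 94]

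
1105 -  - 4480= 5585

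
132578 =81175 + 51403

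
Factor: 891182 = 2^1*37^1*12043^1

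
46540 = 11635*4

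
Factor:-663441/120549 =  - 787/143=- 11^ ( - 1 )*13^(-1)*787^1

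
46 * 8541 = 392886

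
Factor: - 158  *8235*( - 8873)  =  11544926490 = 2^1*3^3*5^1*19^1 * 61^1 *79^1*467^1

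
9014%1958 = 1182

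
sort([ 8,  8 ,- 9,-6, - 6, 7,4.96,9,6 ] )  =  [ - 9, - 6, - 6, 4.96, 6,7,8,8,  9 ]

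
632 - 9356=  - 8724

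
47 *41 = 1927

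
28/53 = 28/53 = 0.53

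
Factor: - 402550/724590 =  - 3^( - 2 )*5^1 =- 5/9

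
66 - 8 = 58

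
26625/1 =26625 = 26625.00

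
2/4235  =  2/4235 = 0.00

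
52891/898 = 58+807/898 = 58.90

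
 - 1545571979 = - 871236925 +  - 674335054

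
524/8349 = 524/8349= 0.06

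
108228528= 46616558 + 61611970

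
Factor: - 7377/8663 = -3^1*2459^1*8663^(  -  1 ) 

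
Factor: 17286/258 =67^1 = 67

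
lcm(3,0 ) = 0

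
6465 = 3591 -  - 2874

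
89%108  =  89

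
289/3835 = 289/3835 = 0.08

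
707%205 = 92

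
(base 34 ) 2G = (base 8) 124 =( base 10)84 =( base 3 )10010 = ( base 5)314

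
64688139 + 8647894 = 73336033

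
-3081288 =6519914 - 9601202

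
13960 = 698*20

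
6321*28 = 176988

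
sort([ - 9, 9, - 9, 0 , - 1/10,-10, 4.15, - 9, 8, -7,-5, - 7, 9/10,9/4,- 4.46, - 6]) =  [-10, - 9, - 9, - 9,-7, - 7, - 6, - 5 , -4.46,-1/10, 0, 9/10,9/4, 4.15, 8 , 9]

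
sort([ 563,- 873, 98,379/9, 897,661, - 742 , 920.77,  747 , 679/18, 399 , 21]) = [ - 873  ,  -  742 , 21 , 679/18 , 379/9,98 , 399,563,  661, 747, 897,  920.77] 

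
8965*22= 197230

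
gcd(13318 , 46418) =2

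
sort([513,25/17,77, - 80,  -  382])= [ - 382, - 80,25/17,77,513 ]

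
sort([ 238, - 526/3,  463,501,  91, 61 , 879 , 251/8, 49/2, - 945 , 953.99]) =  [-945,-526/3,49/2, 251/8, 61, 91, 238,463,501, 879, 953.99 ] 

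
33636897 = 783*42959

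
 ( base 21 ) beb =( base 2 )1010000100100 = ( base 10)5156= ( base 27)71Q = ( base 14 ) 1C44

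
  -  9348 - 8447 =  - 17795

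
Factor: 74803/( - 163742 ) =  - 127/278 = - 2^( - 1)*127^1*139^( - 1 )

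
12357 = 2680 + 9677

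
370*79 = 29230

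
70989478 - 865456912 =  - 794467434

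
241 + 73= 314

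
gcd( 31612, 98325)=1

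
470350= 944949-474599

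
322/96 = 161/48=3.35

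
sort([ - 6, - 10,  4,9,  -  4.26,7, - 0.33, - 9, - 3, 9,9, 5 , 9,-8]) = [- 10, - 9, - 8, - 6, - 4.26, - 3, - 0.33,4,5,7,  9, 9,  9,9 ]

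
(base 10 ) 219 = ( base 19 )ba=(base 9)263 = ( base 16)DB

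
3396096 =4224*804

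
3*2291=6873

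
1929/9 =643/3 = 214.33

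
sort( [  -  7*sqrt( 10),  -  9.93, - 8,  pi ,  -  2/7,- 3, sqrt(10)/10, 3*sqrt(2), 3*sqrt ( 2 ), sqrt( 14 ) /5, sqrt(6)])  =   [ - 7*sqrt( 10 ),-9.93, - 8, - 3, - 2/7,sqrt(10 )/10 , sqrt(14 ) /5 , sqrt( 6), pi, 3* sqrt( 2), 3*sqrt( 2)]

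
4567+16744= 21311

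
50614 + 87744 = 138358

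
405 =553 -148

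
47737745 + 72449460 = 120187205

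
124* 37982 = 4709768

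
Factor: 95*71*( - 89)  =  -600305=- 5^1*19^1*71^1*89^1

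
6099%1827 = 618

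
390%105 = 75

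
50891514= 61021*834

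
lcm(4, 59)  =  236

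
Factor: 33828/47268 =2819/3939 = 3^(-1)*13^( - 1)*101^( - 1 )*2819^1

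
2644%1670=974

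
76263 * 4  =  305052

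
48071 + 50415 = 98486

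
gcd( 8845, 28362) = 29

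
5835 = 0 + 5835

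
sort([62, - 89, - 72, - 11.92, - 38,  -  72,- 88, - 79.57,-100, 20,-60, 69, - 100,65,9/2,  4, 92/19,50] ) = [ - 100, - 100 ,  -  89 , - 88 , - 79.57, - 72, - 72,  -  60,- 38, - 11.92 , 4,9/2,  92/19, 20,50,62, 65,69] 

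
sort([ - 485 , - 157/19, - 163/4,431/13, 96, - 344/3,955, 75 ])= [ - 485, - 344/3, - 163/4,-157/19 , 431/13,75 , 96,  955 ] 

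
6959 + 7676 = 14635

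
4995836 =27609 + 4968227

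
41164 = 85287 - 44123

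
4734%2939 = 1795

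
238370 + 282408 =520778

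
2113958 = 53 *39886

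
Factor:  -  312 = - 2^3*3^1 *13^1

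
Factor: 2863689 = 3^1 * 37^1*25799^1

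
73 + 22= 95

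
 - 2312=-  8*289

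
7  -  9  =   - 2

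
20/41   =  20/41=0.49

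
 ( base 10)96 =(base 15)66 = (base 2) 1100000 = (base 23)44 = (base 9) 116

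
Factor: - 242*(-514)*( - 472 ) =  - 2^5*11^2*59^1*257^1 = -58711136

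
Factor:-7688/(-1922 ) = 2^2 =4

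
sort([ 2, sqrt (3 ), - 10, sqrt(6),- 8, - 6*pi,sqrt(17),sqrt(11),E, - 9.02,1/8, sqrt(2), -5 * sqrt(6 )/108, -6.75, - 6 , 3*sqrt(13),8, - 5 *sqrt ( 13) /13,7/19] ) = [ - 6*pi,  -  10 , - 9.02, - 8, - 6.75, - 6, - 5 * sqrt (13) /13 , - 5*sqrt(6 )/108, 1/8,  7/19, sqrt (2),sqrt( 3 ),2,sqrt(6), E, sqrt ( 11), sqrt(17 ),8 , 3*sqrt(13 )]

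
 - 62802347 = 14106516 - 76908863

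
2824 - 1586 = 1238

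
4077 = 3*1359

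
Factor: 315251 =315251^1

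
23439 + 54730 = 78169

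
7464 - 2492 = 4972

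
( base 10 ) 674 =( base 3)220222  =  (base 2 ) 1010100010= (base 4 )22202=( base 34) JS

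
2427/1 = 2427 = 2427.00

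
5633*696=3920568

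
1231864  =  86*14324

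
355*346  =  122830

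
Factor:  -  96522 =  - 2^1*3^1*16087^1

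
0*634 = 0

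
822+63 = 885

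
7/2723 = 1/389 = 0.00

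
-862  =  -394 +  - 468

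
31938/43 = 742 + 32/43 = 742.74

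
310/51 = 6 + 4/51 = 6.08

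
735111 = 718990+16121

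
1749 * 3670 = 6418830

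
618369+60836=679205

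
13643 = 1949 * 7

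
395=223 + 172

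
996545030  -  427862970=568682060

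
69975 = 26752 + 43223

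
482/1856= 241/928 = 0.26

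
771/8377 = 771/8377 = 0.09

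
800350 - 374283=426067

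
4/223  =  4/223 = 0.02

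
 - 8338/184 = - 4169/92 = - 45.32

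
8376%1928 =664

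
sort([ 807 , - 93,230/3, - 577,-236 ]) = [-577, - 236, - 93 , 230/3,807 ]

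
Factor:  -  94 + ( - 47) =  -141 = - 3^1*47^1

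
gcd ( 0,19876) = 19876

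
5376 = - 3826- - 9202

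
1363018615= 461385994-  -  901632621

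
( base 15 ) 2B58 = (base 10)9308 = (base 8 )22134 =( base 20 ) 1358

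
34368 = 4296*8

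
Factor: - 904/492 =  - 2^1*3^( - 1)*41^( - 1)*113^1= - 226/123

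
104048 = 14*7432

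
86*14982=1288452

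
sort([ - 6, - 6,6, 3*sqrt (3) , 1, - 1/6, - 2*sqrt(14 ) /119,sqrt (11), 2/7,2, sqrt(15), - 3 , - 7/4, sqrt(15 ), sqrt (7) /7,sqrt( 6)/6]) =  [ -6, - 6, - 3, -7/4, - 1/6, - 2*sqrt (14)/119, 2/7 , sqrt(7)/7, sqrt (6 ) /6, 1, 2,  sqrt ( 11), sqrt(15), sqrt(15), 3*sqrt( 3), 6]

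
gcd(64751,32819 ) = 887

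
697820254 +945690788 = 1643511042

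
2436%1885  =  551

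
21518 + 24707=46225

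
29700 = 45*660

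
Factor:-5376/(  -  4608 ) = 7/6  =  2^( - 1)*3^( - 1 ) * 7^1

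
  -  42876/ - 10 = 21438/5 = 4287.60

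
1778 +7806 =9584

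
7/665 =1/95 = 0.01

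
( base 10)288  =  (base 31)99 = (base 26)B2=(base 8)440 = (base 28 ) A8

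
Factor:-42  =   - 2^1 * 3^1*7^1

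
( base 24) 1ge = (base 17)365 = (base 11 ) 806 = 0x3CE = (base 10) 974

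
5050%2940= 2110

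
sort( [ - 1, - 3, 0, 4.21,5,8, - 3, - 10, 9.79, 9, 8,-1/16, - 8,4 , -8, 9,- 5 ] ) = [-10,  -  8, - 8, - 5,-3, - 3, - 1,  -  1/16,0,4,4.21, 5,8, 8, 9, 9, 9.79] 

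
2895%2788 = 107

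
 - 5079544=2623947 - 7703491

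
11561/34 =340 + 1/34 = 340.03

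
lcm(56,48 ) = 336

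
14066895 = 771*18245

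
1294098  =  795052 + 499046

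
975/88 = 975/88  =  11.08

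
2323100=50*46462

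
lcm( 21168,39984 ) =359856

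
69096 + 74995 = 144091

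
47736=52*918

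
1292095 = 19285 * 67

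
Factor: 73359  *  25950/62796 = 2^( - 1)*3^3 * 5^2*11^1 * 13^1 *19^1 * 173^1*5233^(-1) = 317277675/10466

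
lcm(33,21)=231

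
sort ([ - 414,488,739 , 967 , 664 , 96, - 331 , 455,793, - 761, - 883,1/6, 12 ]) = [ - 883, - 761, - 414, - 331,1/6,12, 96, 455, 488,664,739,793,967 ] 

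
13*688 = 8944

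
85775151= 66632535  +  19142616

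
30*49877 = 1496310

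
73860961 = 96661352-22800391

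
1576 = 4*394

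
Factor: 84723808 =2^5  *  13^1*203663^1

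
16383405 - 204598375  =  -188214970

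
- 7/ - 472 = 7/472= 0.01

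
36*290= 10440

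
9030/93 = 3010/31 = 97.10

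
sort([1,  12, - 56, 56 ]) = [ - 56, 1,12, 56]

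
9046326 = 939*9634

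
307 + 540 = 847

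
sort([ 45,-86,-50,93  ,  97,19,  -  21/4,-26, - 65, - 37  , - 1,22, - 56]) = [-86, - 65,-56, - 50,-37, - 26, - 21/4,- 1,19, 22,45, 93,97 ] 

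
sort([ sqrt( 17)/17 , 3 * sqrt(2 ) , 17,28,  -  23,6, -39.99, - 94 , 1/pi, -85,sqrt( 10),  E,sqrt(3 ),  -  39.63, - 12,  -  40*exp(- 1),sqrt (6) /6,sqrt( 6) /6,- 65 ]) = [ - 94,-85,- 65, - 39.99,-39.63,-23,  -  40 * exp(-1), - 12,sqrt(17)/17,1/pi,sqrt(6) /6, sqrt(6 )/6 , sqrt(3 ),  E, sqrt(10),3*sqrt( 2 ), 6, 17, 28] 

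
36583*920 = 33656360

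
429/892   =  429/892= 0.48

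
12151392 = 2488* 4884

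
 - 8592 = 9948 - 18540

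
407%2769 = 407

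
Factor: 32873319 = 3^2*3652591^1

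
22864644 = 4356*5249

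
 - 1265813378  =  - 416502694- 849310684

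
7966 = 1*7966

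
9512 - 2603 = 6909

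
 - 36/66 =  - 1+5/11 = - 0.55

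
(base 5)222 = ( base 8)76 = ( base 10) 62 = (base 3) 2022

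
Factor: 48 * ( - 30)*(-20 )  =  28800= 2^7*3^2*5^2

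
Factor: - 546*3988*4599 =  - 10014083352 = - 2^3*3^3*7^2*13^1 * 73^1*997^1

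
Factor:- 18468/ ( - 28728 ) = 2^( - 1)*3^2*7^( - 1 ) = 9/14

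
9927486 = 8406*1181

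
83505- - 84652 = 168157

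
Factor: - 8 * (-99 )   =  792 =2^3 * 3^2*11^1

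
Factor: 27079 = 13^1*2083^1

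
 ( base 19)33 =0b111100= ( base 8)74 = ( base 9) 66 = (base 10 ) 60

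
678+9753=10431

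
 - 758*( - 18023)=13661434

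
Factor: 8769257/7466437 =7^1 *11^( - 1 )*678767^( - 1 )*1252751^1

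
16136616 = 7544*2139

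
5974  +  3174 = 9148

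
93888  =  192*489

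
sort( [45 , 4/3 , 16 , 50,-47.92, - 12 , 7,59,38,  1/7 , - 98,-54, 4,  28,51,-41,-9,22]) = [ -98, - 54 ,- 47.92,-41, - 12, - 9 , 1/7,4/3,4,7,16, 22,28,38 , 45, 50, 51 , 59]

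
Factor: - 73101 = -3^1 * 7^1*59^2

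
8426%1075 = 901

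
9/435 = 3/145 = 0.02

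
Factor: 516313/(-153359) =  - 7^2*41^1 *257^1*153359^( - 1)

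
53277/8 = 6659 + 5/8 = 6659.62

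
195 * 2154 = 420030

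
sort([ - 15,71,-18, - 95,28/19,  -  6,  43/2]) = [-95, - 18, - 15, - 6, 28/19, 43/2,71 ]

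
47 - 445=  - 398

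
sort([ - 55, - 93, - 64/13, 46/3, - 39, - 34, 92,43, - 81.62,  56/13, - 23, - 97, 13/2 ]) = [ - 97, - 93,- 81.62,-55, - 39,-34, - 23, - 64/13 , 56/13, 13/2,46/3,43 , 92 ] 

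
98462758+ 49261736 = 147724494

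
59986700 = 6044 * 9925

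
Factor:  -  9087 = -3^1 * 13^1 * 233^1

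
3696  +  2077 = 5773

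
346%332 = 14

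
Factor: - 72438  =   - 2^1*3^1*12073^1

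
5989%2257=1475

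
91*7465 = 679315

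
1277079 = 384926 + 892153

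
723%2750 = 723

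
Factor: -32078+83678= 51600 = 2^4*3^1*5^2*43^1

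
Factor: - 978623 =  - 61^2*263^1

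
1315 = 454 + 861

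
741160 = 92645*8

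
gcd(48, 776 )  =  8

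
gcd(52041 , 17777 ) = 1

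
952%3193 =952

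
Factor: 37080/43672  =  45/53= 3^2*5^1*53^( - 1)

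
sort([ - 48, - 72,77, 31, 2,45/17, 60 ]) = [ - 72, - 48, 2 , 45/17,31, 60,  77]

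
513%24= 9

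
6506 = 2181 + 4325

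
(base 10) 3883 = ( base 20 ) 9e3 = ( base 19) ae7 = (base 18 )bhd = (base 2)111100101011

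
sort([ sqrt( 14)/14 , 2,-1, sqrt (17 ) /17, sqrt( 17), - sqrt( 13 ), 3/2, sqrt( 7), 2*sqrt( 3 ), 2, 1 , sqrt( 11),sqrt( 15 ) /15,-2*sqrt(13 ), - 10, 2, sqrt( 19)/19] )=[ - 10, - 2*sqrt( 13),  -  sqrt( 13 ), - 1,  sqrt( 19 ) /19, sqrt(17) /17,  sqrt( 15 ) /15, sqrt( 14 )/14, 1, 3/2, 2, 2, 2 , sqrt ( 7), sqrt( 11),2* sqrt( 3 ),sqrt( 17 )]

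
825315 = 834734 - 9419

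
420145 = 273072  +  147073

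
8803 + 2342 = 11145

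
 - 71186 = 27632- 98818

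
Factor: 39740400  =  2^4*3^2*5^2*7^1 * 19^1 * 83^1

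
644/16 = 161/4 = 40.25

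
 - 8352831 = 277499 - 8630330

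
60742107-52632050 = 8110057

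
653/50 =653/50 = 13.06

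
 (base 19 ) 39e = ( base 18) 3g8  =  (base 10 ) 1268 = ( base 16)4f4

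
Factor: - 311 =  - 311^1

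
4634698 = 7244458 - 2609760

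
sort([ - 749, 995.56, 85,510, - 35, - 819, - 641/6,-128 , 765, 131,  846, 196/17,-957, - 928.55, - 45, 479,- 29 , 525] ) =[ -957, - 928.55, - 819, - 749, - 128, - 641/6, - 45, - 35, - 29,196/17,85, 131,479, 510,525,  765,846,  995.56 ]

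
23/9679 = 23/9679   =  0.00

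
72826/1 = 72826 = 72826.00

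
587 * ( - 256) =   -  150272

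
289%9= 1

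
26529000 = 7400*3585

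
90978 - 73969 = 17009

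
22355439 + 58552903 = 80908342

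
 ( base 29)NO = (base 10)691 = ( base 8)1263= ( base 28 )OJ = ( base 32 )LJ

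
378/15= 126/5 = 25.20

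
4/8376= 1/2094 =0.00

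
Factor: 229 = 229^1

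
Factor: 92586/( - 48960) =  - 15431/8160 = - 2^( - 5)*3^(  -  1)*5^ (-1) * 13^1 * 17^( - 1) * 1187^1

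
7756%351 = 34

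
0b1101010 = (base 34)34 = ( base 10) 106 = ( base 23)4E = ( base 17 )64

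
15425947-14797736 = 628211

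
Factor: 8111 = 8111^1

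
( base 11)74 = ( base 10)81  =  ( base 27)30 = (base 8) 121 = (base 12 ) 69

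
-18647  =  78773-97420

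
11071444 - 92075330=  - 81003886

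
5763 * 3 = 17289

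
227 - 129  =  98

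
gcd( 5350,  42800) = 5350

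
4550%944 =774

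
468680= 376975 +91705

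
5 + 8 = 13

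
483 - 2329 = -1846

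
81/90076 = 81/90076=0.00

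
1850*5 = 9250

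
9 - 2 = 7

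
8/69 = 8/69 = 0.12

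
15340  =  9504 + 5836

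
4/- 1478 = - 1 + 737/739 =- 0.00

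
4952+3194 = 8146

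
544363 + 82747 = 627110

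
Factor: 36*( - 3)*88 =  - 9504 = -2^5 * 3^3 * 11^1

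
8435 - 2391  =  6044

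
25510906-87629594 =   -  62118688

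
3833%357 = 263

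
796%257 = 25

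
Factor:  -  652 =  - 2^2*163^1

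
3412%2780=632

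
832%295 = 242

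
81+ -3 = 78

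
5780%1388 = 228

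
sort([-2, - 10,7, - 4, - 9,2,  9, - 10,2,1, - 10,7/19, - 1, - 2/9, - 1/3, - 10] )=[ - 10, - 10, - 10, - 10, - 9,  -  4, - 2, -1, - 1/3, - 2/9,7/19,1,2,  2,7,9]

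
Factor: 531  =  3^2*59^1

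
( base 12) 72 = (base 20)46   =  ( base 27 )35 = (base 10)86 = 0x56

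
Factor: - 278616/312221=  - 456/511  =  - 2^3*3^1*7^(  -  1)*19^1*73^( - 1 )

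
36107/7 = 5158  +  1/7 = 5158.14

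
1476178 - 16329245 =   -  14853067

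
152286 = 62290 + 89996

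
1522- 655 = 867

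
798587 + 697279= 1495866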